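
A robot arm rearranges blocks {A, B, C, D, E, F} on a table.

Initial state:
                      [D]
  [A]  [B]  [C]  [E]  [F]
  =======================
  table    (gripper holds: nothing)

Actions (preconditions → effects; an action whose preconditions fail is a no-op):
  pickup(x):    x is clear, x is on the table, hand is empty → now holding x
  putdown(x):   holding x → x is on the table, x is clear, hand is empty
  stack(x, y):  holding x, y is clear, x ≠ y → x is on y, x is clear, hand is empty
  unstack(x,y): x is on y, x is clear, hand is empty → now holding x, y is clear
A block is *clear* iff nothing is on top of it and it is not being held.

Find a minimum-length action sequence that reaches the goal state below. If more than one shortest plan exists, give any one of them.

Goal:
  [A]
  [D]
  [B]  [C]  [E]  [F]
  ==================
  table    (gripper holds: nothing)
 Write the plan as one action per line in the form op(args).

unstack(D, F)
stack(D, B)
pickup(A)
stack(A, D)

step 1 (unstack(D, F)): towers=[A; B; C; E; F] holding=D
step 2 (stack(D, B)): towers=[A; B/D; C; E; F] holding=-
step 3 (pickup(A)): towers=[B/D; C; E; F] holding=A
step 4 (stack(A, D)): towers=[B/D/A; C; E; F] holding=-
goal check: towers=[B/D/A; C; E; F] holding=- — reached (length 4, optimal by BFS)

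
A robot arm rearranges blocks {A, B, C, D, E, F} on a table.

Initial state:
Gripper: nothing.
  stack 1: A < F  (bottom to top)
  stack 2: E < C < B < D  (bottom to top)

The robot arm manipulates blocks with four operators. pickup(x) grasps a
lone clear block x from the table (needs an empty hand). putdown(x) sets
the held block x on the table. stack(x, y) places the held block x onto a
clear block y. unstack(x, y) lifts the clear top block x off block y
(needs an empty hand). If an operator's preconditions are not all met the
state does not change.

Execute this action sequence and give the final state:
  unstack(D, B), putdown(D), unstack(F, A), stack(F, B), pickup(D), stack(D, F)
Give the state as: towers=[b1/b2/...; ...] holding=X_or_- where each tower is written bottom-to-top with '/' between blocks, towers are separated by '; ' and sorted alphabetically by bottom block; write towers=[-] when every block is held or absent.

towers=[A; E/C/B/F/D] holding=-

step 1 (unstack(D, B)): towers=[A/F; E/C/B] holding=D
step 2 (putdown(D)): towers=[A/F; D; E/C/B] holding=-
step 3 (unstack(F, A)): towers=[A; D; E/C/B] holding=F
step 4 (stack(F, B)): towers=[A; D; E/C/B/F] holding=-
step 5 (pickup(D)): towers=[A; E/C/B/F] holding=D
step 6 (stack(D, F)): towers=[A; E/C/B/F/D] holding=-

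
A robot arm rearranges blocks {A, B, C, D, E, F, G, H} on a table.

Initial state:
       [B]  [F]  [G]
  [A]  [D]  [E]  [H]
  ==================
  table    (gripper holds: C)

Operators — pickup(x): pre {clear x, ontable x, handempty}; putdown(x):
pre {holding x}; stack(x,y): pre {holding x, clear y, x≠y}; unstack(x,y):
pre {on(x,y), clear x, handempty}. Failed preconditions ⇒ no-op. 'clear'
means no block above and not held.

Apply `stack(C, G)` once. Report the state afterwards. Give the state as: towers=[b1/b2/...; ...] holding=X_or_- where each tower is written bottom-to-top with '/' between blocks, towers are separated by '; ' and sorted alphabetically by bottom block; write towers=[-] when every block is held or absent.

towers=[A; D/B; E/F; H/G/C] holding=-

before: towers=[A; D/B; E/F; H/G] holding=C
pre[stack(C, G)]: holding(C) ok, clear(G) ok, C≠G ok
all met → apply stack(C, G)
after:  towers=[A; D/B; E/F; H/G/C] holding=-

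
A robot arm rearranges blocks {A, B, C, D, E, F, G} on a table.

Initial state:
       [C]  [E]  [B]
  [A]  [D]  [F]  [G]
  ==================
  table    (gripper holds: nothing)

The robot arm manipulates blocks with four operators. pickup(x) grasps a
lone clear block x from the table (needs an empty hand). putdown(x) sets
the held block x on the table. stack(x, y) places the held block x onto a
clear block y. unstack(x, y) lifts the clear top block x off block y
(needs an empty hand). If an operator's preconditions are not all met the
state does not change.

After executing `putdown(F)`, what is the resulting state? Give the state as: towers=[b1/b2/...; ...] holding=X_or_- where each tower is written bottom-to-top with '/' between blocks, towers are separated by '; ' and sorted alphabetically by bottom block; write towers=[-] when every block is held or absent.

towers=[A; D/C; F/E; G/B] holding=-

before: towers=[A; D/C; F/E; G/B] holding=-
pre[putdown(F)]: holding(F) fail
holding(F) unmet → putdown(F) is a no-op
after:  towers=[A; D/C; F/E; G/B] holding=-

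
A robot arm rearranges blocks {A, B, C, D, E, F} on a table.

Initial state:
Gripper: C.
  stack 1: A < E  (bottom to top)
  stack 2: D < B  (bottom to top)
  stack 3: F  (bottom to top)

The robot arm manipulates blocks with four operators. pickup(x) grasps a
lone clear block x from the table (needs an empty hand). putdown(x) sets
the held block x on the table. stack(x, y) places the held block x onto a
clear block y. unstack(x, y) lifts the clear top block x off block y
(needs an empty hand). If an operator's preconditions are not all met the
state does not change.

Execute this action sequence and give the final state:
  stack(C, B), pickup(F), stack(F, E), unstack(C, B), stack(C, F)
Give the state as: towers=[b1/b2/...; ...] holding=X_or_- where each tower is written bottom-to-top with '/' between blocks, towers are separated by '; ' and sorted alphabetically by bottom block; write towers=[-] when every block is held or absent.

towers=[A/E/F/C; D/B] holding=-

step 1 (stack(C, B)): towers=[A/E; D/B/C; F] holding=-
step 2 (pickup(F)): towers=[A/E; D/B/C] holding=F
step 3 (stack(F, E)): towers=[A/E/F; D/B/C] holding=-
step 4 (unstack(C, B)): towers=[A/E/F; D/B] holding=C
step 5 (stack(C, F)): towers=[A/E/F/C; D/B] holding=-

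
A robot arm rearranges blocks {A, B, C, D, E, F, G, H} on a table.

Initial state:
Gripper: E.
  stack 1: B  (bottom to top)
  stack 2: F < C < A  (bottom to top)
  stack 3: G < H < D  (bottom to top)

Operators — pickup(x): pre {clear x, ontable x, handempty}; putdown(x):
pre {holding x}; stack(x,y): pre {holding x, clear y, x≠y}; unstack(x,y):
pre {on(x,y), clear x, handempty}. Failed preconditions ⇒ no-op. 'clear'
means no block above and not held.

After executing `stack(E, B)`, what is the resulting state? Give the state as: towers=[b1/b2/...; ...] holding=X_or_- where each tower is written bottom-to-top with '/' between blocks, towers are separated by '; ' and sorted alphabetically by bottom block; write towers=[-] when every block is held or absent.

before: towers=[B; F/C/A; G/H/D] holding=E
pre[stack(E, B)]: holding(E) yes, clear(B) yes, E≠B yes
all met → apply stack(E, B)
after:  towers=[B/E; F/C/A; G/H/D] holding=-

towers=[B/E; F/C/A; G/H/D] holding=-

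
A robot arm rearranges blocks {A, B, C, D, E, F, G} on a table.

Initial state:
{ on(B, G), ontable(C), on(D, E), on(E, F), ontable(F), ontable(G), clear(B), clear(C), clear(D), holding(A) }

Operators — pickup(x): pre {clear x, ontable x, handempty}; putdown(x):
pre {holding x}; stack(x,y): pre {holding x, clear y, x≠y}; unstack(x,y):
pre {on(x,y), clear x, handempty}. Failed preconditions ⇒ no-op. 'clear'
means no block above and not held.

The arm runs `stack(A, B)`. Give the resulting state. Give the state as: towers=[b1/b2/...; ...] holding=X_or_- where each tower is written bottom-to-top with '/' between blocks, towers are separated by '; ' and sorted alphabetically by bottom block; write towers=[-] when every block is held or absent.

before: towers=[C; F/E/D; G/B] holding=A
pre[stack(A, B)]: holding(A) ✓, clear(B) ✓, A≠B ✓
all met → apply stack(A, B)
after:  towers=[C; F/E/D; G/B/A] holding=-

towers=[C; F/E/D; G/B/A] holding=-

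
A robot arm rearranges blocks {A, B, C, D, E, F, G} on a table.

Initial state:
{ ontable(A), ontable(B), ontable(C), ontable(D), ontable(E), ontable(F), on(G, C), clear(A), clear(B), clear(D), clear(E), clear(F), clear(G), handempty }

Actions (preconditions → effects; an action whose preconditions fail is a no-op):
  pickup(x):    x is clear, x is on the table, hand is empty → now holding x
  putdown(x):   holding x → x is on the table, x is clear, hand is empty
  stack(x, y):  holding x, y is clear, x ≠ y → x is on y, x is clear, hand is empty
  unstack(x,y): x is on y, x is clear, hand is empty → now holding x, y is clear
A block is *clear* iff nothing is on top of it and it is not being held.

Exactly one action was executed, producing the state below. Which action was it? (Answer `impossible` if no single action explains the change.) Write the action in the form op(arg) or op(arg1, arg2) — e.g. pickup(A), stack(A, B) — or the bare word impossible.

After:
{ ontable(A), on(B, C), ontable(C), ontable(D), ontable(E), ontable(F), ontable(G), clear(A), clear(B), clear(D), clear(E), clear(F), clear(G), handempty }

impossible

target: towers=[A; C/B; D; E; F; G] holding=-
         pickup(B) → towers=[A; C/G; D; E; F] holding=B
         pickup(F) → towers=[A; B; C/G; D; E] holding=F
     unstack(G, C) → towers=[A; B; C; D; E; F] holding=G
         pickup(D) → towers=[A; B; C/G; E; F] holding=D
         pickup(A) → towers=[B; C/G; D; E; F] holding=A
         pickup(E) → towers=[A; B; C/G; D; F] holding=E
none of the 6 applicable actions match → impossible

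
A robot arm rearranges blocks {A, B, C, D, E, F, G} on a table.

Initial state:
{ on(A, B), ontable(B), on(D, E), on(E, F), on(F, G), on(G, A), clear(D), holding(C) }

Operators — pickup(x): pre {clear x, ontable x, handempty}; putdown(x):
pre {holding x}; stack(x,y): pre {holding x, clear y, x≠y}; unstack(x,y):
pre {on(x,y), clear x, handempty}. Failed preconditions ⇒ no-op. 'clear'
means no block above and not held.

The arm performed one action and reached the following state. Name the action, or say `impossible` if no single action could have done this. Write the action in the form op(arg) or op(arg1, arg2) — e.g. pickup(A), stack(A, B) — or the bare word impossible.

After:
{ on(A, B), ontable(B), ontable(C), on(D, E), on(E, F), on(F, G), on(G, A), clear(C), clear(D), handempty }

target: towers=[B/A/G/F/E/D; C] holding=-
        putdown(C) → towers=[B/A/G/F/E/D; C] holding=-  ← match
       stack(C, D) → towers=[B/A/G/F/E/D/C] holding=-

putdown(C)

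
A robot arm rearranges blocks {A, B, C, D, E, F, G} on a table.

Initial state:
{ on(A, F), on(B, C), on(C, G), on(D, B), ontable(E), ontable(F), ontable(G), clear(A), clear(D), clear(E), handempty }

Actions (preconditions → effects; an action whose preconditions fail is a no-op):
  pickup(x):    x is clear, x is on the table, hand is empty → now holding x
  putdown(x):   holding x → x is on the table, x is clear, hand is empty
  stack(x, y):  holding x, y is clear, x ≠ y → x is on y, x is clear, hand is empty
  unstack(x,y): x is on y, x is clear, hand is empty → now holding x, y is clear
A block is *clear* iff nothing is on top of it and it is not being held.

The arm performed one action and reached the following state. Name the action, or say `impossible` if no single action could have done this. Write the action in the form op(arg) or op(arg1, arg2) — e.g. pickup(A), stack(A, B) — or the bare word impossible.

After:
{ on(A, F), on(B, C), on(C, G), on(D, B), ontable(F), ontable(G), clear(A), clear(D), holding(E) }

pickup(E)

target: towers=[F/A; G/C/B/D] holding=E
     unstack(D, B) → towers=[E; F/A; G/C/B] holding=D
     unstack(A, F) → towers=[E; F; G/C/B/D] holding=A
         pickup(E) → towers=[F/A; G/C/B/D] holding=E  ← match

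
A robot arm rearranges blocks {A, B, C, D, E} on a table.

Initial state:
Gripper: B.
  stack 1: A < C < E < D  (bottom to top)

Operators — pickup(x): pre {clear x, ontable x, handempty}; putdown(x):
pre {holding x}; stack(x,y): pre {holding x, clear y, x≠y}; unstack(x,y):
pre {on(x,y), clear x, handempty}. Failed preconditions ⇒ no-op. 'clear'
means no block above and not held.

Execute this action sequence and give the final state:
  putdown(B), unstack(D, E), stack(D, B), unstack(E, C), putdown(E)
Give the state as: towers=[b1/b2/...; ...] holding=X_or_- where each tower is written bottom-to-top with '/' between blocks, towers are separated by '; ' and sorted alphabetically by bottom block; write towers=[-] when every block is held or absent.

step 1 (putdown(B)): towers=[A/C/E/D; B] holding=-
step 2 (unstack(D, E)): towers=[A/C/E; B] holding=D
step 3 (stack(D, B)): towers=[A/C/E; B/D] holding=-
step 4 (unstack(E, C)): towers=[A/C; B/D] holding=E
step 5 (putdown(E)): towers=[A/C; B/D; E] holding=-

towers=[A/C; B/D; E] holding=-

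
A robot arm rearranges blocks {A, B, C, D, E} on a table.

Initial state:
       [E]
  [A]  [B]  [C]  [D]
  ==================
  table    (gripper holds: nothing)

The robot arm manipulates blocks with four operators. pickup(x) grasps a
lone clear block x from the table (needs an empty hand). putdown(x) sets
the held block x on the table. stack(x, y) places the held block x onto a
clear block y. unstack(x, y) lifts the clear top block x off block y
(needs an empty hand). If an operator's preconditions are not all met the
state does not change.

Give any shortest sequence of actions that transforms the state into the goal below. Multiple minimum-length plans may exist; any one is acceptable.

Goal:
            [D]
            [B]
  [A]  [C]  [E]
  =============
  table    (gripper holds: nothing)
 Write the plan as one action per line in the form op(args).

unstack(E, B)
putdown(E)
pickup(B)
stack(B, E)
pickup(D)
stack(D, B)

step 1 (unstack(E, B)): towers=[A; B; C; D] holding=E
step 2 (putdown(E)): towers=[A; B; C; D; E] holding=-
step 3 (pickup(B)): towers=[A; C; D; E] holding=B
step 4 (stack(B, E)): towers=[A; C; D; E/B] holding=-
step 5 (pickup(D)): towers=[A; C; E/B] holding=D
step 6 (stack(D, B)): towers=[A; C; E/B/D] holding=-
goal check: towers=[A; C; E/B/D] holding=- — reached (length 6, optimal by BFS)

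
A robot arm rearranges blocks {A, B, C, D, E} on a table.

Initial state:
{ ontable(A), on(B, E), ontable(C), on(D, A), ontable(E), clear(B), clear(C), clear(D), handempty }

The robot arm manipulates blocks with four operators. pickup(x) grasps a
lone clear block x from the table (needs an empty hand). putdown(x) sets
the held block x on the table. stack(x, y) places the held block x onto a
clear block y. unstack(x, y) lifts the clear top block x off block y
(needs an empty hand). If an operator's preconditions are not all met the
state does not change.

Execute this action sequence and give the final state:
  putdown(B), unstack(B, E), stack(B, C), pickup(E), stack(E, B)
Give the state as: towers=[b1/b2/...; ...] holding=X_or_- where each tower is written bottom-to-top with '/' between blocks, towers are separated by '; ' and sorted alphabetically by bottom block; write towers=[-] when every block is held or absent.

towers=[A/D; C/B/E] holding=-

step 1 (putdown(B)) [no-op]: towers=[A/D; C; E/B] holding=-
step 2 (unstack(B, E)): towers=[A/D; C; E] holding=B
step 3 (stack(B, C)): towers=[A/D; C/B; E] holding=-
step 4 (pickup(E)): towers=[A/D; C/B] holding=E
step 5 (stack(E, B)): towers=[A/D; C/B/E] holding=-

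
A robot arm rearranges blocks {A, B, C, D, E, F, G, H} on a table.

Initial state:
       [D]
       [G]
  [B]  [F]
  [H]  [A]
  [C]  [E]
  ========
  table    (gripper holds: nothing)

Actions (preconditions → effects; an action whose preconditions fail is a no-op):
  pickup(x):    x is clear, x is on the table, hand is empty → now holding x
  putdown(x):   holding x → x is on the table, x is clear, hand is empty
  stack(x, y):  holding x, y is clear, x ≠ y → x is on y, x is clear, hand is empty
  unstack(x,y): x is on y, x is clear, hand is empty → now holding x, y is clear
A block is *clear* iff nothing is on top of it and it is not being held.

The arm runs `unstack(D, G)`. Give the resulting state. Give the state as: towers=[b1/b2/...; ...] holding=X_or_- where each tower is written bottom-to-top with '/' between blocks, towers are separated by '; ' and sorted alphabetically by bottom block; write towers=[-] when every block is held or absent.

before: towers=[C/H/B; E/A/F/G/D] holding=-
pre[unstack(D, G)]: on(D,G) yes, clear(D) yes, handempty yes
all met → apply unstack(D, G)
after:  towers=[C/H/B; E/A/F/G] holding=D

towers=[C/H/B; E/A/F/G] holding=D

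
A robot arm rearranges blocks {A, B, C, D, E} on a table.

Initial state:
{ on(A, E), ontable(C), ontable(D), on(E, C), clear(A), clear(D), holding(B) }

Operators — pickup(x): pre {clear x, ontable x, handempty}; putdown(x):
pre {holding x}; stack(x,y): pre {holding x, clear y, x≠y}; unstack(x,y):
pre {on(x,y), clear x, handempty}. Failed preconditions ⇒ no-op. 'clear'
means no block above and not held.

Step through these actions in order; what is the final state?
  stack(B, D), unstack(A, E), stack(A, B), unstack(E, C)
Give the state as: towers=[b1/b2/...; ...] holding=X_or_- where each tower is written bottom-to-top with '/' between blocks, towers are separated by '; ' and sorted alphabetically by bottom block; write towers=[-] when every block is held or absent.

step 1 (stack(B, D)): towers=[C/E/A; D/B] holding=-
step 2 (unstack(A, E)): towers=[C/E; D/B] holding=A
step 3 (stack(A, B)): towers=[C/E; D/B/A] holding=-
step 4 (unstack(E, C)): towers=[C; D/B/A] holding=E

towers=[C; D/B/A] holding=E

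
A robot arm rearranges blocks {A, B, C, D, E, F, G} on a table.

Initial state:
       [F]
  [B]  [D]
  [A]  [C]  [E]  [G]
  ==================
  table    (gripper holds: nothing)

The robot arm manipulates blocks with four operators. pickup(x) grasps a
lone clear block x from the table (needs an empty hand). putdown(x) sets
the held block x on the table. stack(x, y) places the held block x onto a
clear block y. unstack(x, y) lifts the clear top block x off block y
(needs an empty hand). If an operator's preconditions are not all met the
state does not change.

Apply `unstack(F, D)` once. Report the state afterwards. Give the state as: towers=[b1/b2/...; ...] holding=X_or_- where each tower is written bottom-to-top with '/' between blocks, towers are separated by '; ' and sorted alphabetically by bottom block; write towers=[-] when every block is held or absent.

towers=[A/B; C/D; E; G] holding=F

before: towers=[A/B; C/D/F; E; G] holding=-
pre[unstack(F, D)]: on(F,D) ok, clear(F) ok, handempty ok
all met → apply unstack(F, D)
after:  towers=[A/B; C/D; E; G] holding=F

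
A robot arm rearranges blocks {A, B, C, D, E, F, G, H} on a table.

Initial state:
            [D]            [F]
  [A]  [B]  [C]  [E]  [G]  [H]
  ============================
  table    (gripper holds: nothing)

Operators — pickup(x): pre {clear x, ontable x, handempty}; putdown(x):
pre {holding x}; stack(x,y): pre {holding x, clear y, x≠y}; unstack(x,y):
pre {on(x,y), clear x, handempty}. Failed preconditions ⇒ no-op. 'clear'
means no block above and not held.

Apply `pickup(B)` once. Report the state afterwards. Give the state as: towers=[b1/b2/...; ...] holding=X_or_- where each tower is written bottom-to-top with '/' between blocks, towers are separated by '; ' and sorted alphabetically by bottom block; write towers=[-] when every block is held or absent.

before: towers=[A; B; C/D; E; G; H/F] holding=-
pre[pickup(B)]: clear(B) yes, ontable(B) yes, handempty yes
all met → apply pickup(B)
after:  towers=[A; C/D; E; G; H/F] holding=B

towers=[A; C/D; E; G; H/F] holding=B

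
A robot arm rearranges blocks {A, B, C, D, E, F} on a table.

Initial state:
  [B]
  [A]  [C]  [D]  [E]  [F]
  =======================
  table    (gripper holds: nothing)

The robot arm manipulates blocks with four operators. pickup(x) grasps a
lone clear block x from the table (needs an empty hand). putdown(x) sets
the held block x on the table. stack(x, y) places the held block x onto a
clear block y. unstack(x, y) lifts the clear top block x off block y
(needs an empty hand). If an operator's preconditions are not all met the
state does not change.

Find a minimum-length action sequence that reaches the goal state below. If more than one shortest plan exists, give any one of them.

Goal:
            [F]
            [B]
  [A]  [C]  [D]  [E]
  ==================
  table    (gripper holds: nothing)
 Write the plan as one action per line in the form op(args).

step 1 (unstack(B, A)): towers=[A; C; D; E; F] holding=B
step 2 (stack(B, D)): towers=[A; C; D/B; E; F] holding=-
step 3 (pickup(F)): towers=[A; C; D/B; E] holding=F
step 4 (stack(F, B)): towers=[A; C; D/B/F; E] holding=-
goal check: towers=[A; C; D/B/F; E] holding=- — reached (length 4, optimal by BFS)

unstack(B, A)
stack(B, D)
pickup(F)
stack(F, B)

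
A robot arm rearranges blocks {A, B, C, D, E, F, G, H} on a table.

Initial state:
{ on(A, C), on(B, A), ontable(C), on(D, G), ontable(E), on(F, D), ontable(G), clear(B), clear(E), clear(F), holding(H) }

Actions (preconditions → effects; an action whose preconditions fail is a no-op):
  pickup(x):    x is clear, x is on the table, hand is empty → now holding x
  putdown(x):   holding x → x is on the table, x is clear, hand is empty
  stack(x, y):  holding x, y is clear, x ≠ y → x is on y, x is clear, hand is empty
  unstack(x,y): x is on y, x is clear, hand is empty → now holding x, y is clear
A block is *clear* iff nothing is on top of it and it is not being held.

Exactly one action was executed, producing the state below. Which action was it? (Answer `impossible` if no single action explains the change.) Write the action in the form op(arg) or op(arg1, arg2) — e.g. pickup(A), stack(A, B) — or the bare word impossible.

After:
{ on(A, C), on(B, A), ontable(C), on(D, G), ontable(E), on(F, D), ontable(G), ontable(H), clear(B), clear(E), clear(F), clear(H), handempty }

target: towers=[C/A/B; E; G/D/F; H] holding=-
        putdown(H) → towers=[C/A/B; E; G/D/F; H] holding=-  ← match
       stack(H, E) → towers=[C/A/B; E/H; G/D/F] holding=-
       stack(H, B) → towers=[C/A/B/H; E; G/D/F] holding=-
       stack(H, F) → towers=[C/A/B; E; G/D/F/H] holding=-

putdown(H)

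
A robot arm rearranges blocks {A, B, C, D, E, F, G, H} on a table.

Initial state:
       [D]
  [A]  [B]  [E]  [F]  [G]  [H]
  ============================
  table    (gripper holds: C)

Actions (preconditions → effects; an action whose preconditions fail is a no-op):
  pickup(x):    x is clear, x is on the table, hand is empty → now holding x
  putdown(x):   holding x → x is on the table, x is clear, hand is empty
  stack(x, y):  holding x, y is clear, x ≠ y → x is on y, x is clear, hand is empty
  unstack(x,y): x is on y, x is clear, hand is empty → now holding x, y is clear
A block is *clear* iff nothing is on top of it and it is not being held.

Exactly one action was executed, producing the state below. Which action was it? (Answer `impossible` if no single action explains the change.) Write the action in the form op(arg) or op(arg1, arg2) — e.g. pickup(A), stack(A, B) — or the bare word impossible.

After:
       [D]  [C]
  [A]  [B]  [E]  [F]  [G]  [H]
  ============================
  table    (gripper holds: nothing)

stack(C, E)

target: towers=[A; B/D; E/C; F; G; H] holding=-
        putdown(C) → towers=[A; B/D; C; E; F; G; H] holding=-
       stack(C, G) → towers=[A; B/D; E; F; G/C; H] holding=-
       stack(C, A) → towers=[A/C; B/D; E; F; G; H] holding=-
       stack(C, E) → towers=[A; B/D; E/C; F; G; H] holding=-  ← match
       stack(C, H) → towers=[A; B/D; E; F; G; H/C] holding=-
       stack(C, F) → towers=[A; B/D; E; F/C; G; H] holding=-
       stack(C, D) → towers=[A; B/D/C; E; F; G; H] holding=-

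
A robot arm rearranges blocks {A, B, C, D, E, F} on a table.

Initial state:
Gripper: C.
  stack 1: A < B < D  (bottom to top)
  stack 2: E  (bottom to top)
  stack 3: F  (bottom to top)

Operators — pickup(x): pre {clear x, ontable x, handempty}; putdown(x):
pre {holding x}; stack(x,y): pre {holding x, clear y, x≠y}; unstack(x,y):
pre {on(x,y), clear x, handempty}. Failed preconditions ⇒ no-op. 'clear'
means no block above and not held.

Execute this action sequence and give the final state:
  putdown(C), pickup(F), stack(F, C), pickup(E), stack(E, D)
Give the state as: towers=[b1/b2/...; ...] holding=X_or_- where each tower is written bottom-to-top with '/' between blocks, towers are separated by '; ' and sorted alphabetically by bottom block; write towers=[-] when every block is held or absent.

step 1 (putdown(C)): towers=[A/B/D; C; E; F] holding=-
step 2 (pickup(F)): towers=[A/B/D; C; E] holding=F
step 3 (stack(F, C)): towers=[A/B/D; C/F; E] holding=-
step 4 (pickup(E)): towers=[A/B/D; C/F] holding=E
step 5 (stack(E, D)): towers=[A/B/D/E; C/F] holding=-

towers=[A/B/D/E; C/F] holding=-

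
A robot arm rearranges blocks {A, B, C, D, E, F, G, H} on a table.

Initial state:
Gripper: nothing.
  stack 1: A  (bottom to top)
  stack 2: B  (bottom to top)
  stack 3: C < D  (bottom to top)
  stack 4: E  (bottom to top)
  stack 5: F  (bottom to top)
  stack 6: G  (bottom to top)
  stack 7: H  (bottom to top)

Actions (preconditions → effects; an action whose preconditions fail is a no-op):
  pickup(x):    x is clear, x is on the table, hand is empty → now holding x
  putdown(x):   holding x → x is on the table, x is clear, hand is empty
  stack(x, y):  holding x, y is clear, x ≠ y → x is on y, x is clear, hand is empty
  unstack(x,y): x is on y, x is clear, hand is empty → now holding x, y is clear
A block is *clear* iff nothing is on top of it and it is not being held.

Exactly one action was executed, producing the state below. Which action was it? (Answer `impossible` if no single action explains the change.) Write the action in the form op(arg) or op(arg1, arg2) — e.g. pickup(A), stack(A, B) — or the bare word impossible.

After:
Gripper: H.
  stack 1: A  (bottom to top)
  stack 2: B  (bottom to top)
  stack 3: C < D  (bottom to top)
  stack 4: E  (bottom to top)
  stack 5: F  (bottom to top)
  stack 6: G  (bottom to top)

pickup(H)

target: towers=[A; B; C/D; E; F; G] holding=H
         pickup(G) → towers=[A; B; C/D; E; F; H] holding=G
         pickup(A) → towers=[B; C/D; E; F; G; H] holding=A
         pickup(E) → towers=[A; B; C/D; F; G; H] holding=E
         pickup(H) → towers=[A; B; C/D; E; F; G] holding=H  ← match
         pickup(B) → towers=[A; C/D; E; F; G; H] holding=B
         pickup(F) → towers=[A; B; C/D; E; G; H] holding=F
     unstack(D, C) → towers=[A; B; C; E; F; G; H] holding=D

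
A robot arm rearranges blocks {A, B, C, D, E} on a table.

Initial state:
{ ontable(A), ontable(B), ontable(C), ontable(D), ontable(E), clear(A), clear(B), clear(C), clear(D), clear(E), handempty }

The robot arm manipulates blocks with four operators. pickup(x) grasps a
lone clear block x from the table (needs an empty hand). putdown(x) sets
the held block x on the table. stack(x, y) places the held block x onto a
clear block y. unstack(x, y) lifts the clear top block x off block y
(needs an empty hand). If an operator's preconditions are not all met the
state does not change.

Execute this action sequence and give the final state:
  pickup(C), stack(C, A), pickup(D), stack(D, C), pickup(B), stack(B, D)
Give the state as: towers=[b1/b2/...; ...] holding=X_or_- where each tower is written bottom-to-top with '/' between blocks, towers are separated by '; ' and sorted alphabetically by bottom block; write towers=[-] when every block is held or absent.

step 1 (pickup(C)): towers=[A; B; D; E] holding=C
step 2 (stack(C, A)): towers=[A/C; B; D; E] holding=-
step 3 (pickup(D)): towers=[A/C; B; E] holding=D
step 4 (stack(D, C)): towers=[A/C/D; B; E] holding=-
step 5 (pickup(B)): towers=[A/C/D; E] holding=B
step 6 (stack(B, D)): towers=[A/C/D/B; E] holding=-

towers=[A/C/D/B; E] holding=-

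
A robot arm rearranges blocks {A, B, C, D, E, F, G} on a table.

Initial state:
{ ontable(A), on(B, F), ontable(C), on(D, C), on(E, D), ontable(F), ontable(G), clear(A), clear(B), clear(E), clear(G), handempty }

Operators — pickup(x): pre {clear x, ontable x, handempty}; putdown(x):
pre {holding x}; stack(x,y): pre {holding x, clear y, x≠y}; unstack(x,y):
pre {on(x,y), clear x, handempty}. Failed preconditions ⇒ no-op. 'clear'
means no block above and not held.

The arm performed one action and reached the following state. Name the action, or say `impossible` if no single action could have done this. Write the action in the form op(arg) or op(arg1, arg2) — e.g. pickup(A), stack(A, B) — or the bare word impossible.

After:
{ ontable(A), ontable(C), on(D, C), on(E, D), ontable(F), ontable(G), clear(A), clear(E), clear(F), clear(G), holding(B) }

unstack(B, F)

target: towers=[A; C/D/E; F; G] holding=B
     unstack(B, F) → towers=[A; C/D/E; F; G] holding=B  ← match
         pickup(G) → towers=[A; C/D/E; F/B] holding=G
         pickup(A) → towers=[C/D/E; F/B; G] holding=A
     unstack(E, D) → towers=[A; C/D; F/B; G] holding=E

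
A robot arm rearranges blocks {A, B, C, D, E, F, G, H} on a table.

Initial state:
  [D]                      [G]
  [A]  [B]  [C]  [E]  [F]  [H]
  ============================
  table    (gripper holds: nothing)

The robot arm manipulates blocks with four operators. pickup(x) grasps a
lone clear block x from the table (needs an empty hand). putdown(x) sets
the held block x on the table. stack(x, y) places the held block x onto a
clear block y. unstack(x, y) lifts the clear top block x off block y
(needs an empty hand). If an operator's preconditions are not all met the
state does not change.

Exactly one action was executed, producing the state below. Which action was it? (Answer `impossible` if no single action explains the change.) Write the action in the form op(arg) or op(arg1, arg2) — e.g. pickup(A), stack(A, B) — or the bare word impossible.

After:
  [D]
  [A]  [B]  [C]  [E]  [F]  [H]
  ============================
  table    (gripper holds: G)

unstack(G, H)

target: towers=[A/D; B; C; E; F; H] holding=G
     unstack(G, H) → towers=[A/D; B; C; E; F; H] holding=G  ← match
         pickup(E) → towers=[A/D; B; C; F; H/G] holding=E
         pickup(B) → towers=[A/D; C; E; F; H/G] holding=B
         pickup(F) → towers=[A/D; B; C; E; H/G] holding=F
     unstack(D, A) → towers=[A; B; C; E; F; H/G] holding=D
         pickup(C) → towers=[A/D; B; E; F; H/G] holding=C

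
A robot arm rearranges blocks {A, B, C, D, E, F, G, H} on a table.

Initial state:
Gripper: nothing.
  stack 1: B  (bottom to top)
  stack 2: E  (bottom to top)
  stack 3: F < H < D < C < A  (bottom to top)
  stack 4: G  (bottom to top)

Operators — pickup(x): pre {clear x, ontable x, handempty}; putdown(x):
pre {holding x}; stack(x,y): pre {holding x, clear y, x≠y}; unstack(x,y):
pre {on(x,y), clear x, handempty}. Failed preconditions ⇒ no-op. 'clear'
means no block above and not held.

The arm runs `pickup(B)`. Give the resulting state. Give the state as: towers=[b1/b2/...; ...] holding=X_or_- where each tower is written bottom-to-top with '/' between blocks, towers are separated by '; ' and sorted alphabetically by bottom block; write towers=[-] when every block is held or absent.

before: towers=[B; E; F/H/D/C/A; G] holding=-
pre[pickup(B)]: clear(B) ✓, ontable(B) ✓, handempty ✓
all met → apply pickup(B)
after:  towers=[E; F/H/D/C/A; G] holding=B

towers=[E; F/H/D/C/A; G] holding=B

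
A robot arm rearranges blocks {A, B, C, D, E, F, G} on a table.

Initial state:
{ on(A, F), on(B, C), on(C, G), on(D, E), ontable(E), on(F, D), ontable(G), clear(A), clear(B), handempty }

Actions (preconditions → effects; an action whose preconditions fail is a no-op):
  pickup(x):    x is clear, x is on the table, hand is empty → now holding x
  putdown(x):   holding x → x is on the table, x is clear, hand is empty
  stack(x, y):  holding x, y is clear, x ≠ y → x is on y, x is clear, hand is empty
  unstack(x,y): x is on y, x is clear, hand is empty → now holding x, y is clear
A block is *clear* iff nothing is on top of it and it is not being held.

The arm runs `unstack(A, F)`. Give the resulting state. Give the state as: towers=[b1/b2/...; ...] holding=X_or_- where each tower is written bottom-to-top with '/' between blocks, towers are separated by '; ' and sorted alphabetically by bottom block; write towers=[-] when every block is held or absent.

before: towers=[E/D/F/A; G/C/B] holding=-
pre[unstack(A, F)]: on(A,F) ok, clear(A) ok, handempty ok
all met → apply unstack(A, F)
after:  towers=[E/D/F; G/C/B] holding=A

towers=[E/D/F; G/C/B] holding=A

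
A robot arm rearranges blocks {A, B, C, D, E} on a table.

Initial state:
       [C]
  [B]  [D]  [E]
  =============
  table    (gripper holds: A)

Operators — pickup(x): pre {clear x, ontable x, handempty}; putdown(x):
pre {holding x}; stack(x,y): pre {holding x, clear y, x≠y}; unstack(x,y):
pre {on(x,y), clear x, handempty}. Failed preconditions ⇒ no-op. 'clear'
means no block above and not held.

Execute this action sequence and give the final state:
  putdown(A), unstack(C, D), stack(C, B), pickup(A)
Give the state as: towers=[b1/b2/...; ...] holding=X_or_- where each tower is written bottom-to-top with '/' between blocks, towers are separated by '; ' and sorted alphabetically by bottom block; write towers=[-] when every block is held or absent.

towers=[B/C; D; E] holding=A

step 1 (putdown(A)): towers=[A; B; D/C; E] holding=-
step 2 (unstack(C, D)): towers=[A; B; D; E] holding=C
step 3 (stack(C, B)): towers=[A; B/C; D; E] holding=-
step 4 (pickup(A)): towers=[B/C; D; E] holding=A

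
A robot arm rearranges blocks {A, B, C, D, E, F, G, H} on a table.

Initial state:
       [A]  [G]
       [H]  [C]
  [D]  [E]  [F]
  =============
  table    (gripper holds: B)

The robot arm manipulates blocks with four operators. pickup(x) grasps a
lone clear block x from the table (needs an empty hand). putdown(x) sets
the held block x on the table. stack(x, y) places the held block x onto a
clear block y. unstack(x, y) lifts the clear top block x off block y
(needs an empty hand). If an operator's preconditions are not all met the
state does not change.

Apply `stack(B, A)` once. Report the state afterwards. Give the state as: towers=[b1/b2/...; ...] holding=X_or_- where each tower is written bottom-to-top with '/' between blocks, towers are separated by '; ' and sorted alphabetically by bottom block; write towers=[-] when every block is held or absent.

before: towers=[D; E/H/A; F/C/G] holding=B
pre[stack(B, A)]: holding(B) ok, clear(A) ok, B≠A ok
all met → apply stack(B, A)
after:  towers=[D; E/H/A/B; F/C/G] holding=-

towers=[D; E/H/A/B; F/C/G] holding=-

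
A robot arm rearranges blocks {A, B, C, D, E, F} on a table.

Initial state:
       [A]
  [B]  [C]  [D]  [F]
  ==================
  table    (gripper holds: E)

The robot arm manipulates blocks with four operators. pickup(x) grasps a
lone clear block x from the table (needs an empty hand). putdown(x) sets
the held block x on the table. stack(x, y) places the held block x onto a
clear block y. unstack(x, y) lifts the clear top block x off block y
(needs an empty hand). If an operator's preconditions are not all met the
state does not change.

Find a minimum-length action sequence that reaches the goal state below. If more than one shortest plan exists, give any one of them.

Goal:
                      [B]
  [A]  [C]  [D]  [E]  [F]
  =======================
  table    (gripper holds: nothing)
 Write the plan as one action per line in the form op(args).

putdown(E)
pickup(B)
stack(B, F)
unstack(A, C)
putdown(A)

step 1 (putdown(E)): towers=[B; C/A; D; E; F] holding=-
step 2 (pickup(B)): towers=[C/A; D; E; F] holding=B
step 3 (stack(B, F)): towers=[C/A; D; E; F/B] holding=-
step 4 (unstack(A, C)): towers=[C; D; E; F/B] holding=A
step 5 (putdown(A)): towers=[A; C; D; E; F/B] holding=-
goal check: towers=[A; C; D; E; F/B] holding=- — reached (length 5, optimal by BFS)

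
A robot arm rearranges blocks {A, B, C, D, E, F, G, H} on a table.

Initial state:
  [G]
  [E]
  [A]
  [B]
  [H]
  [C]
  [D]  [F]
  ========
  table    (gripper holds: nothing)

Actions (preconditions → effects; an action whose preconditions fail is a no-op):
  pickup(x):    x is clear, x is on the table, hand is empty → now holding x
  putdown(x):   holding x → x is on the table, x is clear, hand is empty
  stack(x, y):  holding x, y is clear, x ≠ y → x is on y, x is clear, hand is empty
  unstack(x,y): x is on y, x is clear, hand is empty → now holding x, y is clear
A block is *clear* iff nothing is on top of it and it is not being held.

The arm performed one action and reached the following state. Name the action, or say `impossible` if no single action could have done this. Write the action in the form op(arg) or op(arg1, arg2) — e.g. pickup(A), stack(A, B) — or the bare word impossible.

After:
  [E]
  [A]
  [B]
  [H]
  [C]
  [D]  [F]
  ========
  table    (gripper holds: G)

unstack(G, E)

target: towers=[D/C/H/B/A/E; F] holding=G
     unstack(G, E) → towers=[D/C/H/B/A/E; F] holding=G  ← match
         pickup(F) → towers=[D/C/H/B/A/E/G] holding=F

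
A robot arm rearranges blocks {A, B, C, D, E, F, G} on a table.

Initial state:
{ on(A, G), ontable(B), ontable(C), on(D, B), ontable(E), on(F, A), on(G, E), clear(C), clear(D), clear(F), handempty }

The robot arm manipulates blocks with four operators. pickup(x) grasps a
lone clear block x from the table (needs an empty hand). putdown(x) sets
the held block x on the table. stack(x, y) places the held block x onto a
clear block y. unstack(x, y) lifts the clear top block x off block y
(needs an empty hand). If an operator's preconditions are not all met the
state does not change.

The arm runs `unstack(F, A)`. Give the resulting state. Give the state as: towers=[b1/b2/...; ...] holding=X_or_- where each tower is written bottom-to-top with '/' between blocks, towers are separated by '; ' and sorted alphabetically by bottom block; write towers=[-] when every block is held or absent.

before: towers=[B/D; C; E/G/A/F] holding=-
pre[unstack(F, A)]: on(F,A) ✓, clear(F) ✓, handempty ✓
all met → apply unstack(F, A)
after:  towers=[B/D; C; E/G/A] holding=F

towers=[B/D; C; E/G/A] holding=F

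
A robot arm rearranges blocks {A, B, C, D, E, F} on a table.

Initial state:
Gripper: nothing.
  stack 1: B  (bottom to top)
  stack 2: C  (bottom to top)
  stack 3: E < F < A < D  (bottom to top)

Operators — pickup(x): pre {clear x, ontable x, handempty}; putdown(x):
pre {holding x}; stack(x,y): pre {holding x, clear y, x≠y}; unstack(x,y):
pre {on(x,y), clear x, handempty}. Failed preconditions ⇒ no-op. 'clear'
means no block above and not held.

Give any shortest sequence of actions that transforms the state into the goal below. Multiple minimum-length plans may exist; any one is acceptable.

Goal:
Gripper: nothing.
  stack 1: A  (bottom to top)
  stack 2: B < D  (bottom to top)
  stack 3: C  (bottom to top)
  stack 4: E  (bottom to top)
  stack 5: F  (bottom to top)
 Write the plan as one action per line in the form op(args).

unstack(D, A)
stack(D, B)
unstack(A, F)
putdown(A)
unstack(F, E)
putdown(F)

step 1 (unstack(D, A)): towers=[B; C; E/F/A] holding=D
step 2 (stack(D, B)): towers=[B/D; C; E/F/A] holding=-
step 3 (unstack(A, F)): towers=[B/D; C; E/F] holding=A
step 4 (putdown(A)): towers=[A; B/D; C; E/F] holding=-
step 5 (unstack(F, E)): towers=[A; B/D; C; E] holding=F
step 6 (putdown(F)): towers=[A; B/D; C; E; F] holding=-
goal check: towers=[A; B/D; C; E; F] holding=- — reached (length 6, optimal by BFS)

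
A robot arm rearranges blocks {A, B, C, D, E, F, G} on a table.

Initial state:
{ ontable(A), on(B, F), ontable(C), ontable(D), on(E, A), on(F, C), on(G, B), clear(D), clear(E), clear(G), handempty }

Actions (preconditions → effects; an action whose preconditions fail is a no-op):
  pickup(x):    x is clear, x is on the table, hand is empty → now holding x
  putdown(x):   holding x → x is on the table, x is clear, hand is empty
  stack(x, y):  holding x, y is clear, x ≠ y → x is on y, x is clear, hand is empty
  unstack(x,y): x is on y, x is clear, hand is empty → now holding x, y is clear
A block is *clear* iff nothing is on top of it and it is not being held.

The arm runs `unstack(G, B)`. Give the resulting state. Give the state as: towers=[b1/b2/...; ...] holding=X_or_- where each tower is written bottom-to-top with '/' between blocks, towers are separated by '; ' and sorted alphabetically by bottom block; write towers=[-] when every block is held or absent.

towers=[A/E; C/F/B; D] holding=G

before: towers=[A/E; C/F/B/G; D] holding=-
pre[unstack(G, B)]: on(G,B) yes, clear(G) yes, handempty yes
all met → apply unstack(G, B)
after:  towers=[A/E; C/F/B; D] holding=G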